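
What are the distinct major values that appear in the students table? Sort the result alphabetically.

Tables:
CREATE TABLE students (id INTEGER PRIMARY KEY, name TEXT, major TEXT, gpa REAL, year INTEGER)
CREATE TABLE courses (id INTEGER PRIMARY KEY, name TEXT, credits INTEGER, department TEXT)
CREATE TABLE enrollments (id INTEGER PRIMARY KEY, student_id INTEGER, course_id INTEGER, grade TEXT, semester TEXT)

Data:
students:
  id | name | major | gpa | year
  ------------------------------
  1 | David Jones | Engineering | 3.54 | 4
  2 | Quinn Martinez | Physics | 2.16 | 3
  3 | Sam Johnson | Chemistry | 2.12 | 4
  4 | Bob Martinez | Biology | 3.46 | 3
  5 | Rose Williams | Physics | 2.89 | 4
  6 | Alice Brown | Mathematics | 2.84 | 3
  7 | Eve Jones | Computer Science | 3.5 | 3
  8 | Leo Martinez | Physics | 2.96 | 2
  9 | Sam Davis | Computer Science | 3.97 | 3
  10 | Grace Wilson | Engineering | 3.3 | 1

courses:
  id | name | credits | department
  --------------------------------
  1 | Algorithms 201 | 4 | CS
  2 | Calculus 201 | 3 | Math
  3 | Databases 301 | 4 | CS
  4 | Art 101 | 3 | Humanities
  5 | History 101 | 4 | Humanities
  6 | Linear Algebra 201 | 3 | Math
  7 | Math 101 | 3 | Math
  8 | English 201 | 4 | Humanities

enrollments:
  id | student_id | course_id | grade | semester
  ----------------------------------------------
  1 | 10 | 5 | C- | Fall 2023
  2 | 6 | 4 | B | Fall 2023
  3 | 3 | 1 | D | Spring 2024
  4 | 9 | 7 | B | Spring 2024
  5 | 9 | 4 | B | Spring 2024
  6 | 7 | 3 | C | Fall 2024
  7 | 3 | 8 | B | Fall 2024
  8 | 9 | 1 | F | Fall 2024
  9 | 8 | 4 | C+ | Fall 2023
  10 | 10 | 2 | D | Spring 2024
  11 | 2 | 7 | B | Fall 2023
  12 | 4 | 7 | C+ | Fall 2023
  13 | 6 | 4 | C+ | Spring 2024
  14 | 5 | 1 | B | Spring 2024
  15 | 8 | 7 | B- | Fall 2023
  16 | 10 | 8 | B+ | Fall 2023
SELECT DISTINCT major FROM students ORDER BY major

Execution result:
major
Biology
Chemistry
Computer Science
Engineering
Mathematics
Physics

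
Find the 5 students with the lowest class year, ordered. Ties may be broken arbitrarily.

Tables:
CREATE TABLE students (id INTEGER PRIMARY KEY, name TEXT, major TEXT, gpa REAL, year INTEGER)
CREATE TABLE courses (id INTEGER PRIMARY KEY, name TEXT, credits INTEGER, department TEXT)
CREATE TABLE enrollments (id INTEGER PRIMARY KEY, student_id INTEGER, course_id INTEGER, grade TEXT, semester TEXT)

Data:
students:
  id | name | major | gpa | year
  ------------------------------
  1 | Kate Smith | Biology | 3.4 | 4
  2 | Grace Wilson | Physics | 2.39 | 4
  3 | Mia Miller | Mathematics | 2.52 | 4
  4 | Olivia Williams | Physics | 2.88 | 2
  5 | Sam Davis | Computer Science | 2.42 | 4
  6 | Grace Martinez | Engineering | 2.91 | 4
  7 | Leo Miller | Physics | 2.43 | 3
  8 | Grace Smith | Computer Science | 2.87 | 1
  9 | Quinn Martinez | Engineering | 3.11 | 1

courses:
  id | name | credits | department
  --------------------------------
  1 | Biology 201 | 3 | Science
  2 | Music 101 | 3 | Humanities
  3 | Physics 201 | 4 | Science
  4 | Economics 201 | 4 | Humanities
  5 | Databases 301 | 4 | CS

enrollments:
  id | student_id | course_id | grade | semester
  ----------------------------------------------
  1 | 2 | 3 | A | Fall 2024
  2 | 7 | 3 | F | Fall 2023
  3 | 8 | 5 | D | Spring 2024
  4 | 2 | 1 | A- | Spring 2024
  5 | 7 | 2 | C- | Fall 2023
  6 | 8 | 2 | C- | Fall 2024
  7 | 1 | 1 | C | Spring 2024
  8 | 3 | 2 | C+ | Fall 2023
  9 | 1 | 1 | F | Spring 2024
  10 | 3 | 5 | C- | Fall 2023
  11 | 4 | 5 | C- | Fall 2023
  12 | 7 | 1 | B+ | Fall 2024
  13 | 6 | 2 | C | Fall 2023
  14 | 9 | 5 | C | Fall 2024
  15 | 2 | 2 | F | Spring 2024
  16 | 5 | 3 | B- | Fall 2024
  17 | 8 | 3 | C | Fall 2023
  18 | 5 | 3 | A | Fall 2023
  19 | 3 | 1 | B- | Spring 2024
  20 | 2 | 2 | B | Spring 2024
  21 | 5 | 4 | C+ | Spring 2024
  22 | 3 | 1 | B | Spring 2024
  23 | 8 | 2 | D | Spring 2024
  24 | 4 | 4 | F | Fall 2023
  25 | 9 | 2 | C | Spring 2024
SELECT name, year FROM students ORDER BY year ASC LIMIT 5

Execution result:
name | year
Grace Smith | 1
Quinn Martinez | 1
Olivia Williams | 2
Leo Miller | 3
Kate Smith | 4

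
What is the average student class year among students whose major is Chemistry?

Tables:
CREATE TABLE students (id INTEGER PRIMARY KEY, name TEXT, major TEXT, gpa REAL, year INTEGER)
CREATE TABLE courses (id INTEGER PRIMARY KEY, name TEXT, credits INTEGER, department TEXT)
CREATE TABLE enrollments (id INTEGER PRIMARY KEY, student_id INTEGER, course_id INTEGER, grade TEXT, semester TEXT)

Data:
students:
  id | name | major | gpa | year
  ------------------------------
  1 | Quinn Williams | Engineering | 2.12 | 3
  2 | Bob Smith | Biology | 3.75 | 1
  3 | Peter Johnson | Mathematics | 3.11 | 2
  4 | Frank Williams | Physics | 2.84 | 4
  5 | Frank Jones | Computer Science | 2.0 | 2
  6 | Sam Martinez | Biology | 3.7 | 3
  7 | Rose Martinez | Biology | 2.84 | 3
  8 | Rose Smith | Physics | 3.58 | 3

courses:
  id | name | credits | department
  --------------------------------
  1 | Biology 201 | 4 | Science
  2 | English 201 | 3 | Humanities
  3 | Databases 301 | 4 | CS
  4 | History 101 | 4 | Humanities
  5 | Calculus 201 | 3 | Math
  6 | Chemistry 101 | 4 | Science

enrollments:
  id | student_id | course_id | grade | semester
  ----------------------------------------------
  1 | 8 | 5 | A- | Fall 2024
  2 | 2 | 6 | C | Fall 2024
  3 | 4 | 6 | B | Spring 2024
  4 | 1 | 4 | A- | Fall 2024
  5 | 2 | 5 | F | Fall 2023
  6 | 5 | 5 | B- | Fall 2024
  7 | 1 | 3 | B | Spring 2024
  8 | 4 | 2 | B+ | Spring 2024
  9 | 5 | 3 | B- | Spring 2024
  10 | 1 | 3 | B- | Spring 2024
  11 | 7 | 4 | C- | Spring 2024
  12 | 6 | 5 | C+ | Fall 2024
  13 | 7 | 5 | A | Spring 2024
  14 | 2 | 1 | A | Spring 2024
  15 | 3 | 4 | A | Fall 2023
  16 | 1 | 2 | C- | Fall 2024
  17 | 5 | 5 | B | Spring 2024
SELECT AVG(year) FROM students WHERE major = 'Chemistry'

Execution result:
NULL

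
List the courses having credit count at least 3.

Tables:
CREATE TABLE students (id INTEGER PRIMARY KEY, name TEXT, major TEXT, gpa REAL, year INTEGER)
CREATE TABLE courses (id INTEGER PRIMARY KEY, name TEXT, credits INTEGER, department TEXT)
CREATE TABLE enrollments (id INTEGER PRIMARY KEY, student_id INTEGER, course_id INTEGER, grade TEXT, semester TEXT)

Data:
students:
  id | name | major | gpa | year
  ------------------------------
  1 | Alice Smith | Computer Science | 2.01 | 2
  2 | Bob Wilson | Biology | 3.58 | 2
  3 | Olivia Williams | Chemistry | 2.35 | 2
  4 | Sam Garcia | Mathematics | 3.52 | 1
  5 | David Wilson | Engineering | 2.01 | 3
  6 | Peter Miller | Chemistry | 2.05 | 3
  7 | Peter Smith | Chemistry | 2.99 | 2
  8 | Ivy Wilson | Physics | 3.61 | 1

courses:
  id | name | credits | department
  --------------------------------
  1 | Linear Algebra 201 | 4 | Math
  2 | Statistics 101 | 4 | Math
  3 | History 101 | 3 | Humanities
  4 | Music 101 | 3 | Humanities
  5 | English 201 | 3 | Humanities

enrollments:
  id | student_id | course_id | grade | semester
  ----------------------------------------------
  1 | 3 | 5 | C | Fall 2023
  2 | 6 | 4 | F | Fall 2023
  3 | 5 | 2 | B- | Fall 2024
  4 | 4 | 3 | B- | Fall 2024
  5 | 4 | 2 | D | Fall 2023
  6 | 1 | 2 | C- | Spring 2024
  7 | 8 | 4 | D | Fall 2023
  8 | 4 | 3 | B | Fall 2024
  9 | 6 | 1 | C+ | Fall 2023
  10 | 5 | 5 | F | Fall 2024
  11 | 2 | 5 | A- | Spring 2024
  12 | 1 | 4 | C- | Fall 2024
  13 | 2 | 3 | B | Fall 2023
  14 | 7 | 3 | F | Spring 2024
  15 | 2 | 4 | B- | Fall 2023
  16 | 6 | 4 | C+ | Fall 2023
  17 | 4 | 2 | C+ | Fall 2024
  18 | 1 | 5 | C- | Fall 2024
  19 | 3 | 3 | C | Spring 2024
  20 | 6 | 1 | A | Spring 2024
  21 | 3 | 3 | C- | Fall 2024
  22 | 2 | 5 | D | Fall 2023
SELECT name, credits FROM courses WHERE credits >= 3

Execution result:
name | credits
Linear Algebra 201 | 4
Statistics 101 | 4
History 101 | 3
Music 101 | 3
English 201 | 3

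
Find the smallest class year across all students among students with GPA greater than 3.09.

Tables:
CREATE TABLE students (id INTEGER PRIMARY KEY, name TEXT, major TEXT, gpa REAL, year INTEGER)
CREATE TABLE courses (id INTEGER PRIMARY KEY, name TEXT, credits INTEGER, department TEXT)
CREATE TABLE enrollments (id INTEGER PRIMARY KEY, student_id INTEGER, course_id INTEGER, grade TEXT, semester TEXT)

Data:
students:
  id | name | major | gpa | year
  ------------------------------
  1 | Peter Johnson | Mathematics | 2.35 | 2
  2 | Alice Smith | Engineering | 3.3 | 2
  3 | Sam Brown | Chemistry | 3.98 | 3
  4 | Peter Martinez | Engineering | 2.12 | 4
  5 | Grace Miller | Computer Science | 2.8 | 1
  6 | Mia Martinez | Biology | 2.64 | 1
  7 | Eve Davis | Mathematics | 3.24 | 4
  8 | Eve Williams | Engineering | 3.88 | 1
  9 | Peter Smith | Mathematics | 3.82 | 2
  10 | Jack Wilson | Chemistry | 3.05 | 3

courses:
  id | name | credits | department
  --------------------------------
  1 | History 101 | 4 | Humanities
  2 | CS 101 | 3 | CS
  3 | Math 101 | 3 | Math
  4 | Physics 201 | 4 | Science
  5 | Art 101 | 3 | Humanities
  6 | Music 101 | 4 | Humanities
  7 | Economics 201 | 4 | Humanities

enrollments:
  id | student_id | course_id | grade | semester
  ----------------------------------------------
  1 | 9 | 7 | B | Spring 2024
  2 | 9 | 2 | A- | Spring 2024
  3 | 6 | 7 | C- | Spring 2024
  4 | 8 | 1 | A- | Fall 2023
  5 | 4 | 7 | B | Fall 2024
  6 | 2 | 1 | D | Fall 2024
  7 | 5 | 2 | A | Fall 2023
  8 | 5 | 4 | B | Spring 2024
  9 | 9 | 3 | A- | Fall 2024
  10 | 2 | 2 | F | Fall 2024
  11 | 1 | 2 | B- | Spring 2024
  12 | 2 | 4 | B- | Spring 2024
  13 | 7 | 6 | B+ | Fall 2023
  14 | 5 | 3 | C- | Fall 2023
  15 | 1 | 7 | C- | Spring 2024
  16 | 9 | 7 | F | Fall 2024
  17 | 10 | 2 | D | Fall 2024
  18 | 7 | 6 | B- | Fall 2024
SELECT MIN(year) FROM students WHERE gpa > 3.09

Execution result:
1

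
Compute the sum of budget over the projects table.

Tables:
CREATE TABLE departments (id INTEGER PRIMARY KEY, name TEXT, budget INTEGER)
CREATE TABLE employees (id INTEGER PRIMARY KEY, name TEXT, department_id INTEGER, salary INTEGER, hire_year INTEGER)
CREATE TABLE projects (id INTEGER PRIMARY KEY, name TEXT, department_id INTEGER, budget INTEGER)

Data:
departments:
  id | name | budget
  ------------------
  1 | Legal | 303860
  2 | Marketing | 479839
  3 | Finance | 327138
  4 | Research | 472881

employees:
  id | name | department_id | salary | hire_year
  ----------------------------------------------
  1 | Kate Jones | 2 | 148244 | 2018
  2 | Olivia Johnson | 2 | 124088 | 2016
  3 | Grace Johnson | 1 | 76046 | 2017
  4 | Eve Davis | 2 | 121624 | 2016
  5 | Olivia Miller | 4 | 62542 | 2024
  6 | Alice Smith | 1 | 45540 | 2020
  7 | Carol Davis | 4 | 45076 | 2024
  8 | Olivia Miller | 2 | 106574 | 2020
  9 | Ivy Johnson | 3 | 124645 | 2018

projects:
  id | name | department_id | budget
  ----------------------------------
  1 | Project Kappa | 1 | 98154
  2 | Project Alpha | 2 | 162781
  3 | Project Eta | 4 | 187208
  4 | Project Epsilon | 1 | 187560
SELECT SUM(budget) FROM projects

Execution result:
635703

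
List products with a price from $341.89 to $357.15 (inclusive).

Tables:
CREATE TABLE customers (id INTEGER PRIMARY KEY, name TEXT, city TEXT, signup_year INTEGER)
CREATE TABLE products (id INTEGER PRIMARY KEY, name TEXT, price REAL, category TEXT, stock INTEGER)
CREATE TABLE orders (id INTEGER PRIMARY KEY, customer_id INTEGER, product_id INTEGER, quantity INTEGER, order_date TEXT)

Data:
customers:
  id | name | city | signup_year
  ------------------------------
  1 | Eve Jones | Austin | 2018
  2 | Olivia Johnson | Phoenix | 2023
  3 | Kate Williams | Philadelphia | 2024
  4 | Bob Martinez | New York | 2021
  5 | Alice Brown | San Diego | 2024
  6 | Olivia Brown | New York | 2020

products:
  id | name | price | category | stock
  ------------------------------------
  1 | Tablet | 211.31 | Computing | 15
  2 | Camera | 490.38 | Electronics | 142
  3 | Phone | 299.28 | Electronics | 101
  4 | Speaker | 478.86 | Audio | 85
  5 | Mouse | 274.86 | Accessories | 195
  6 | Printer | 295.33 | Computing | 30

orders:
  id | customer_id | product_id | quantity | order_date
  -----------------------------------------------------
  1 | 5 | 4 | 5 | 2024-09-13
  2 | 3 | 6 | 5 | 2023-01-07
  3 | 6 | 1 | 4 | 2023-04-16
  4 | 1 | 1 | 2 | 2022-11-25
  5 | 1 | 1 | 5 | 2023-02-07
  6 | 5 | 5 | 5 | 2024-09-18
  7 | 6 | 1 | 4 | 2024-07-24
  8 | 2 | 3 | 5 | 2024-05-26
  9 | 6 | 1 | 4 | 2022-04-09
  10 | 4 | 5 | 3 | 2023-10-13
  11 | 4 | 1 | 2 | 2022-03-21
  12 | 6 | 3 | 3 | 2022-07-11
SELECT name, price FROM products WHERE price BETWEEN 341.89 AND 357.15

Execution result:
(no rows)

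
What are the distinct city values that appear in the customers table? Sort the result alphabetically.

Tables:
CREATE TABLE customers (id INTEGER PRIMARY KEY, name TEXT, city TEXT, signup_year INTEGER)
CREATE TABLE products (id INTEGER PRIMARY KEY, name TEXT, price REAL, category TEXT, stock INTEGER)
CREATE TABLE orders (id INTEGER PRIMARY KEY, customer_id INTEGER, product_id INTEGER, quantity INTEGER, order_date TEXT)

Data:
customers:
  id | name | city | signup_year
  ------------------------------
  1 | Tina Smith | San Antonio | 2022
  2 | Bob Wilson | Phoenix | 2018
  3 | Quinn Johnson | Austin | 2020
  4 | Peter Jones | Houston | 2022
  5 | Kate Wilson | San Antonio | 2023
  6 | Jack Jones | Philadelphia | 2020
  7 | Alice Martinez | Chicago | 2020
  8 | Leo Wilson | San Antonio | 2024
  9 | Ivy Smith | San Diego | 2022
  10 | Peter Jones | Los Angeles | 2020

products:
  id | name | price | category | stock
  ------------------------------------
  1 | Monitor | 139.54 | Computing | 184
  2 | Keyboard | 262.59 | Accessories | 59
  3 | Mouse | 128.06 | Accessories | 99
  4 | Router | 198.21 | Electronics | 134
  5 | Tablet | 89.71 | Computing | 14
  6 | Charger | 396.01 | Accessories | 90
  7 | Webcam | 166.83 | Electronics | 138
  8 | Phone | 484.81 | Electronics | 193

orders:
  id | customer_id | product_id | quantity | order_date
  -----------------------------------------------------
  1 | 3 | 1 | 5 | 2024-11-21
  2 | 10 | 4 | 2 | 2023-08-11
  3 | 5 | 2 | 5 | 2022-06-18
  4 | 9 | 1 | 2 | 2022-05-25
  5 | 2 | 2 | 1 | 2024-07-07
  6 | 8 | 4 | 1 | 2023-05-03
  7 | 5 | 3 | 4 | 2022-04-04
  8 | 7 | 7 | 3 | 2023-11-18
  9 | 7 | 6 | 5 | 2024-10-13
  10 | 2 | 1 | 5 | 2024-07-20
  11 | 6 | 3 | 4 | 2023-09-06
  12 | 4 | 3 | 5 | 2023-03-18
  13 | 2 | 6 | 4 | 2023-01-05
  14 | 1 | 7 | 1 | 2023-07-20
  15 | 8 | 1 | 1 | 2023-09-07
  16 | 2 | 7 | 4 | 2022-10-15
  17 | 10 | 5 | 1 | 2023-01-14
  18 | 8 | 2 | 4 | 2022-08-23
SELECT DISTINCT city FROM customers ORDER BY city

Execution result:
city
Austin
Chicago
Houston
Los Angeles
Philadelphia
Phoenix
San Antonio
San Diego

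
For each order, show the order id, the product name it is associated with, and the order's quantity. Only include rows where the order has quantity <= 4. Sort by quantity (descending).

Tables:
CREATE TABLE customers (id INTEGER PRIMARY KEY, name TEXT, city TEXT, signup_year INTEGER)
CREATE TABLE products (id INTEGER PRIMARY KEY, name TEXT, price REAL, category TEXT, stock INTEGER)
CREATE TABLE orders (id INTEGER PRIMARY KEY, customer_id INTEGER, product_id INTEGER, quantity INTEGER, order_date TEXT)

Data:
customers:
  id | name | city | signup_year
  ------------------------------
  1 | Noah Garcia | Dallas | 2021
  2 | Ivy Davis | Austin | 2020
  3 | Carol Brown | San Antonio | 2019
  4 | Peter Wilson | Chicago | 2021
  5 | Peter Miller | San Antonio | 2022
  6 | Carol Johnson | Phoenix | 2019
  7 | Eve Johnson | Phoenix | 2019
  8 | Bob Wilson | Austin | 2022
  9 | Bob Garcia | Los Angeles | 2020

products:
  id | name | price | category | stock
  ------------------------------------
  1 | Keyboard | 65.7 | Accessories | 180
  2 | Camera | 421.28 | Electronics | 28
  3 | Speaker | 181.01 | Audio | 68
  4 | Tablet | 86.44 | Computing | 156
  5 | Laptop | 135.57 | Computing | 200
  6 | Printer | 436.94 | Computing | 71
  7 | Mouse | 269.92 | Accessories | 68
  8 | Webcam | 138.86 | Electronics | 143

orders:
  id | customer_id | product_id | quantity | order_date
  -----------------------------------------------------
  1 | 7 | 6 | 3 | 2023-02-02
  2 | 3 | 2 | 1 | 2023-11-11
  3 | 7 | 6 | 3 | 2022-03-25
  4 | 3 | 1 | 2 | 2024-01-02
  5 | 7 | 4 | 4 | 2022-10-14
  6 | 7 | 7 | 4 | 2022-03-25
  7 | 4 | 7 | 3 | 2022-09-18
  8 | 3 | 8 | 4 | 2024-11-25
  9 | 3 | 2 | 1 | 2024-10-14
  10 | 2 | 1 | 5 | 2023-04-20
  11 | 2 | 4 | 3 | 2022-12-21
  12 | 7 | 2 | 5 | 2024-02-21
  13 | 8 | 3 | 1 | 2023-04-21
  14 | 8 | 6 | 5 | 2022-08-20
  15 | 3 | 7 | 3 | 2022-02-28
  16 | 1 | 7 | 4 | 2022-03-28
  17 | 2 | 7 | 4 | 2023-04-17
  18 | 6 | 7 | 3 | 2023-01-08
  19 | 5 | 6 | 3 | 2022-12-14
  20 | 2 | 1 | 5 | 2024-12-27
SELECT c.id, p.name AS product, c.quantity FROM orders c JOIN products p ON c.product_id = p.id WHERE c.quantity <= 4 ORDER BY c.quantity DESC

Execution result:
id | product | quantity
5 | Tablet | 4
6 | Mouse | 4
8 | Webcam | 4
16 | Mouse | 4
17 | Mouse | 4
1 | Printer | 3
3 | Printer | 3
7 | Mouse | 3
11 | Tablet | 3
15 | Mouse | 3
18 | Mouse | 3
19 | Printer | 3
4 | Keyboard | 2
2 | Camera | 1
9 | Camera | 1
13 | Speaker | 1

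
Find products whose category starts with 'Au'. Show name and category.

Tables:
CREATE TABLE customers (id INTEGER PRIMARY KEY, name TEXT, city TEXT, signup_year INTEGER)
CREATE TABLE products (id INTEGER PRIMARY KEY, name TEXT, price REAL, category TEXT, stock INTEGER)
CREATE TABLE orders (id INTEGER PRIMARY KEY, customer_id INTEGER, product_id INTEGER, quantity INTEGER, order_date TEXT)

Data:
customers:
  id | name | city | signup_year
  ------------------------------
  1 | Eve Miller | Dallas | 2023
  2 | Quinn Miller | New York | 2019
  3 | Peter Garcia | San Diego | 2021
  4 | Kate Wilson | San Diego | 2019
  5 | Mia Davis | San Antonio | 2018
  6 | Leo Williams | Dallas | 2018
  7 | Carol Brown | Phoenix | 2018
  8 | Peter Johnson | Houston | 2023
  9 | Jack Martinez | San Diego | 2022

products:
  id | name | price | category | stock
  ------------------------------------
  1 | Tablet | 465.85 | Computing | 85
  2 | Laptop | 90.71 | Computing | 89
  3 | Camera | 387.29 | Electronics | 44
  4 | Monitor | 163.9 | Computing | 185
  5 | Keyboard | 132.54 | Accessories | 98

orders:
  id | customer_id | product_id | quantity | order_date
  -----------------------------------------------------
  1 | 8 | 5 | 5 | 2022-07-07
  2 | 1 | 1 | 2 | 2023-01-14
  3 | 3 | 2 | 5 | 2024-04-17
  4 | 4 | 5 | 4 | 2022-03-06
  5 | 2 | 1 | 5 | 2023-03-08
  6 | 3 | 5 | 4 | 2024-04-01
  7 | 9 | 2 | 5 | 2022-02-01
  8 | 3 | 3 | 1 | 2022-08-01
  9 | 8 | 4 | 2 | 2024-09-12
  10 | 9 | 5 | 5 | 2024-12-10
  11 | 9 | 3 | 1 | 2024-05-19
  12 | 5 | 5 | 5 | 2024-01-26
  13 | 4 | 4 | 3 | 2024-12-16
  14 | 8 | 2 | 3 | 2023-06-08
SELECT name, category FROM products WHERE category LIKE 'Au%'

Execution result:
(no rows)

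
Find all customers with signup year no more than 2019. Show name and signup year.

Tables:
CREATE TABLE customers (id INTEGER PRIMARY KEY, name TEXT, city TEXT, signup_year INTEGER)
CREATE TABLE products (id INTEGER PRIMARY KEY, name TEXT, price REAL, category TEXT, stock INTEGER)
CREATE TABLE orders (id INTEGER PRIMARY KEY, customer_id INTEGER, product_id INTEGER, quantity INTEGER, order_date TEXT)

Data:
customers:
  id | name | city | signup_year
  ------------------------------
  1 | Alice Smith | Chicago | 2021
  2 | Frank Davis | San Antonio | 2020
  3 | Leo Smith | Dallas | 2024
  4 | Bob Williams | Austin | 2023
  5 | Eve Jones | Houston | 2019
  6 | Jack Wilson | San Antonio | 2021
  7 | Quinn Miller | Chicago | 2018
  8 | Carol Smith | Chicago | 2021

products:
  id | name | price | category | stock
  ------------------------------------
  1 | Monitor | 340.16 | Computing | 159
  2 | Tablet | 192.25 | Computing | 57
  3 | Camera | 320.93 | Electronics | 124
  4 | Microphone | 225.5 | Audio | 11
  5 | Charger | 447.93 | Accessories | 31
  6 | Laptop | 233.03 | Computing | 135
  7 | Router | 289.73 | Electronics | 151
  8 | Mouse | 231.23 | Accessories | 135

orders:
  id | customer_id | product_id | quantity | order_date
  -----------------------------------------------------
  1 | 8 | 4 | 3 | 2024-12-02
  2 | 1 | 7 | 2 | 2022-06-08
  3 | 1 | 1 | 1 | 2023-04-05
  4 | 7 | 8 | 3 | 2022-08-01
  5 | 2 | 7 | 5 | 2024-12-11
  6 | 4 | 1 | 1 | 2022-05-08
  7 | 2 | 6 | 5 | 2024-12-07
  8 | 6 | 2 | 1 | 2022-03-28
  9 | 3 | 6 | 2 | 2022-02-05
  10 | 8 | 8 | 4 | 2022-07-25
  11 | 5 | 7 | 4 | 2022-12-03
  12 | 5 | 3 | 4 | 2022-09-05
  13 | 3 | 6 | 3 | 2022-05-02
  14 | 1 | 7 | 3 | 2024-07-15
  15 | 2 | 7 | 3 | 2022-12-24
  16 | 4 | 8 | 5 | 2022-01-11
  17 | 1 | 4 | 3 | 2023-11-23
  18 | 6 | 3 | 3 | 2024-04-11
SELECT name, signup_year FROM customers WHERE signup_year <= 2019

Execution result:
name | signup_year
Eve Jones | 2019
Quinn Miller | 2018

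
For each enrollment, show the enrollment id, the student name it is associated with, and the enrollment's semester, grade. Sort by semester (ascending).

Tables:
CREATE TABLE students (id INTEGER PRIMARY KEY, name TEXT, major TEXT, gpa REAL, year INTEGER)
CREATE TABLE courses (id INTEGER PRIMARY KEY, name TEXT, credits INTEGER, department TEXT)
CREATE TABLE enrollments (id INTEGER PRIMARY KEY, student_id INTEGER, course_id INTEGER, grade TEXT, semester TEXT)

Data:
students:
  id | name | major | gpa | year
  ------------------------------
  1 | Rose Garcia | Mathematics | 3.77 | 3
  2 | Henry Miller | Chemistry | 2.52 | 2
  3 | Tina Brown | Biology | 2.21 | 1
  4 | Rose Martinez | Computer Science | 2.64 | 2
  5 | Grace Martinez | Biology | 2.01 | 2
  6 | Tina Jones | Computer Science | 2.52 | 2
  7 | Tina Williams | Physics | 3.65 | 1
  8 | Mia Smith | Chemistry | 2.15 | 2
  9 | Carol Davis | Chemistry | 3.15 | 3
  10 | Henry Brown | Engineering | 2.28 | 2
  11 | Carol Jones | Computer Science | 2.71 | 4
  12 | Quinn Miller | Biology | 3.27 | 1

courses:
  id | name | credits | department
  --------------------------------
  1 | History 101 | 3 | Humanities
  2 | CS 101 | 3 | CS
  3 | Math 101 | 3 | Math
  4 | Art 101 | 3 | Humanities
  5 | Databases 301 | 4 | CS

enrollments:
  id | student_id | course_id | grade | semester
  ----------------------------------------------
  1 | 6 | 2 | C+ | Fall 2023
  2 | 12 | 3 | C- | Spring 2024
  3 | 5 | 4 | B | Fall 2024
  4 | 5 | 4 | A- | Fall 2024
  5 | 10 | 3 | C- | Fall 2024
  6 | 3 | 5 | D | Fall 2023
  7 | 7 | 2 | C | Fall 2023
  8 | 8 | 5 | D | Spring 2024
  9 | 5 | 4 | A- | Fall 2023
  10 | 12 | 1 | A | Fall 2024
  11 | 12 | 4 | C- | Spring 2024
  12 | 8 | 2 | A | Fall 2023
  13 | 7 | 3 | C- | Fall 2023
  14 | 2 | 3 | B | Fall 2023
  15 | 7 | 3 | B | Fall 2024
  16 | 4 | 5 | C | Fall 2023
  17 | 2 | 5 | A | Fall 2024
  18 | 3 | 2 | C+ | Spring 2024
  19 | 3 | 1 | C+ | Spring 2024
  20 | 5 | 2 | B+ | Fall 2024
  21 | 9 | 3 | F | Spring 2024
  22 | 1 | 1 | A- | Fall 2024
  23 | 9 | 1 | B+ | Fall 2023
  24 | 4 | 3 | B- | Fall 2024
SELECT c.id, p.name AS student, c.semester, c.grade FROM enrollments c JOIN students p ON c.student_id = p.id ORDER BY c.semester ASC

Execution result:
id | student | semester | grade
1 | Tina Jones | Fall 2023 | C+
6 | Tina Brown | Fall 2023 | D
7 | Tina Williams | Fall 2023 | C
9 | Grace Martinez | Fall 2023 | A-
12 | Mia Smith | Fall 2023 | A
13 | Tina Williams | Fall 2023 | C-
14 | Henry Miller | Fall 2023 | B
16 | Rose Martinez | Fall 2023 | C
23 | Carol Davis | Fall 2023 | B+
3 | Grace Martinez | Fall 2024 | B
4 | Grace Martinez | Fall 2024 | A-
5 | Henry Brown | Fall 2024 | C-
10 | Quinn Miller | Fall 2024 | A
15 | Tina Williams | Fall 2024 | B
17 | Henry Miller | Fall 2024 | A
20 | Grace Martinez | Fall 2024 | B+
22 | Rose Garcia | Fall 2024 | A-
24 | Rose Martinez | Fall 2024 | B-
2 | Quinn Miller | Spring 2024 | C-
8 | Mia Smith | Spring 2024 | D
11 | Quinn Miller | Spring 2024 | C-
18 | Tina Brown | Spring 2024 | C+
19 | Tina Brown | Spring 2024 | C+
21 | Carol Davis | Spring 2024 | F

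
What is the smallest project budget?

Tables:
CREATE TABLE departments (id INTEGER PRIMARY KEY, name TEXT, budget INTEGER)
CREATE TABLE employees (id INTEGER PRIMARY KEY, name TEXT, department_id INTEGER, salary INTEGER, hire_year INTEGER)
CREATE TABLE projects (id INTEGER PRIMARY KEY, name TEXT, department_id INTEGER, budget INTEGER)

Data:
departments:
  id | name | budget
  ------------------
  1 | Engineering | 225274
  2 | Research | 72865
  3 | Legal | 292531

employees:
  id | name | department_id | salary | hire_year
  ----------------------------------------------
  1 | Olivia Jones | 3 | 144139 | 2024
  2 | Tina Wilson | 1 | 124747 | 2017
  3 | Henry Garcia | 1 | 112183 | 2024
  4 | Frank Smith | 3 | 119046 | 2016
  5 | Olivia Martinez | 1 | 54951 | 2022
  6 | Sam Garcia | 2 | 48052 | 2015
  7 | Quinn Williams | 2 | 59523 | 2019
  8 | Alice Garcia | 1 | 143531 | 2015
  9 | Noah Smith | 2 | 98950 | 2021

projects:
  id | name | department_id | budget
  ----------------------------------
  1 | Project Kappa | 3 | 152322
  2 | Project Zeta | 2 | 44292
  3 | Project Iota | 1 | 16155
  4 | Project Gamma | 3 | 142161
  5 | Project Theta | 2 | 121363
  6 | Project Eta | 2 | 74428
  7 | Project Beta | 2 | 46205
SELECT MIN(budget) FROM projects

Execution result:
16155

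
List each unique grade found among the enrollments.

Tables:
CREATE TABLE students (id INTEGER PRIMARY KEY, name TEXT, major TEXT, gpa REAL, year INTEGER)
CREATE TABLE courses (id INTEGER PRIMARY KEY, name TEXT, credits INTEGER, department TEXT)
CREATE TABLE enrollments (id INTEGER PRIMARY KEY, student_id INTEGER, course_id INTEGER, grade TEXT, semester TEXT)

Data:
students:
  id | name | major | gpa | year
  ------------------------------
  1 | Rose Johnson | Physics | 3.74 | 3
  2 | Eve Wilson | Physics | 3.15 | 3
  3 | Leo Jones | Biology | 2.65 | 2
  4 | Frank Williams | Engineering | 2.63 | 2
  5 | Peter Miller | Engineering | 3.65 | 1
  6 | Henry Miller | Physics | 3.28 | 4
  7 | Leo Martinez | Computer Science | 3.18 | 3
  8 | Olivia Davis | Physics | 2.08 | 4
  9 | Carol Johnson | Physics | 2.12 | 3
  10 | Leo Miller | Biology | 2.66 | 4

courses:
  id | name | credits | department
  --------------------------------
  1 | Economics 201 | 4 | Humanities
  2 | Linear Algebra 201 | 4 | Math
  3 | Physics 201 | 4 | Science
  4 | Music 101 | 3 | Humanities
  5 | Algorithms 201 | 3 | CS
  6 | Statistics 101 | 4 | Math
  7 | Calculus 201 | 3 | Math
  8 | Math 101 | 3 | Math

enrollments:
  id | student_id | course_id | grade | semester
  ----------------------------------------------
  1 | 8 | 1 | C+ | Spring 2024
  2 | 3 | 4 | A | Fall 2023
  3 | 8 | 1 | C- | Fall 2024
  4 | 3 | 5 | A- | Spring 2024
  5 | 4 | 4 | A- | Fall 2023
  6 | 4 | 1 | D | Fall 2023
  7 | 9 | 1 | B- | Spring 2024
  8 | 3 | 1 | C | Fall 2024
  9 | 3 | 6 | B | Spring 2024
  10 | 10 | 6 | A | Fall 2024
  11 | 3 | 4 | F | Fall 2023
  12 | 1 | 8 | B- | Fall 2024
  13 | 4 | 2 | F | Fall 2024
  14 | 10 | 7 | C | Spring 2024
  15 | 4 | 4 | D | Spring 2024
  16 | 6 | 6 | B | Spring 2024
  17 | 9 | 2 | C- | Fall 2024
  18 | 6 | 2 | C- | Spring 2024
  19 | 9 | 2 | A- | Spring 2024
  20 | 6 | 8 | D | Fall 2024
SELECT DISTINCT grade FROM enrollments

Execution result:
grade
C+
A
C-
A-
D
B-
C
B
F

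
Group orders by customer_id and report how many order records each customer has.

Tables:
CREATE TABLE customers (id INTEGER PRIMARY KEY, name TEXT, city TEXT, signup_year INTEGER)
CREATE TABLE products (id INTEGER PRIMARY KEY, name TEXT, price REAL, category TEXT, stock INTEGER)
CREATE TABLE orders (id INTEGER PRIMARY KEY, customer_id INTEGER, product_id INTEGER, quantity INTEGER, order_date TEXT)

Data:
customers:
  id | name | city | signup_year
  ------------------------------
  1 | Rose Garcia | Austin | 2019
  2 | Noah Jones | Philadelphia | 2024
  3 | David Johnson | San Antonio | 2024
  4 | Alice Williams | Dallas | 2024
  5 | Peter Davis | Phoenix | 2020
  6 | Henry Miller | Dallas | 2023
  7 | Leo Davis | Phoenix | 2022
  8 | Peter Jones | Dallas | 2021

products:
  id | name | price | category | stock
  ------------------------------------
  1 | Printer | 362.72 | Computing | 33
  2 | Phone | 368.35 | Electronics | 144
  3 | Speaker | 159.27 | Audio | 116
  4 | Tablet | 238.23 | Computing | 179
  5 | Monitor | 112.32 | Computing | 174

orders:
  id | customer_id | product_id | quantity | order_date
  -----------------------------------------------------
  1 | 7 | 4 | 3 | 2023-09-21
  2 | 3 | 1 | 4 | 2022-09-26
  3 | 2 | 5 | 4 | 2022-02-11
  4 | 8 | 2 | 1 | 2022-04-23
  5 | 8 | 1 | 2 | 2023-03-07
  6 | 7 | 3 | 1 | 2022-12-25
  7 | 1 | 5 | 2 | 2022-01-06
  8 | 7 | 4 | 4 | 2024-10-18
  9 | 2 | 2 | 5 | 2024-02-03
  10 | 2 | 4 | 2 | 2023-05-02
SELECT customer_id, COUNT(*) AS order_count FROM orders GROUP BY customer_id

Execution result:
customer_id | order_count
1 | 1
2 | 3
3 | 1
7 | 3
8 | 2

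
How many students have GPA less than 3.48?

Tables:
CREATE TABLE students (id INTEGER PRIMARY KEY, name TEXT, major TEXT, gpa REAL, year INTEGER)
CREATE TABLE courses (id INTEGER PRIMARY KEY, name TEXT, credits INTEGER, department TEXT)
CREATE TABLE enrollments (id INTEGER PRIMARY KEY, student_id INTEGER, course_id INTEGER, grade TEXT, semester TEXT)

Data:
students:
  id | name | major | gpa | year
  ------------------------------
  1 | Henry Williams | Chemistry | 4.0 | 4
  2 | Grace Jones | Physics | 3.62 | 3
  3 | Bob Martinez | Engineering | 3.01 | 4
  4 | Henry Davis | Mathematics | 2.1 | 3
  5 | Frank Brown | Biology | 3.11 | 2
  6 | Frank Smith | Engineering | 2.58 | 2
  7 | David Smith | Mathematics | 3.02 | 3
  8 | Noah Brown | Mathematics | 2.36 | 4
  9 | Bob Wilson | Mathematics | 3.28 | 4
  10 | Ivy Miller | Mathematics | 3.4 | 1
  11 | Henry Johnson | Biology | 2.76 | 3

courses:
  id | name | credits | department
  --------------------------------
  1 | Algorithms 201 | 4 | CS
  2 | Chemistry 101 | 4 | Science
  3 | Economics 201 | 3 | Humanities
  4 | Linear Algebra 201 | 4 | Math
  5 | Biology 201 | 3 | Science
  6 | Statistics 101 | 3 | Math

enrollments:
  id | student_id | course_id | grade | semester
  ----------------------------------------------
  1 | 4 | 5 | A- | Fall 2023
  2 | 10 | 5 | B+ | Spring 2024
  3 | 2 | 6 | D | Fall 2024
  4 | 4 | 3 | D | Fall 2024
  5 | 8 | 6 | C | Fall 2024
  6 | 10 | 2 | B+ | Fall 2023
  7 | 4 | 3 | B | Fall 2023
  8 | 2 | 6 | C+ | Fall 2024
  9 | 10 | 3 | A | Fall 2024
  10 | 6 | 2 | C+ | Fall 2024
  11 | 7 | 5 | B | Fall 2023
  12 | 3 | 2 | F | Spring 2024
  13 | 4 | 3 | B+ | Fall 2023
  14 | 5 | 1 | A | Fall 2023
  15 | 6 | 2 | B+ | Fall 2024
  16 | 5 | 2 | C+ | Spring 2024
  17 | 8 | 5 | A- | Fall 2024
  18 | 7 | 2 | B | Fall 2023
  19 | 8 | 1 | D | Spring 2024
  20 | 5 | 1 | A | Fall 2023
SELECT COUNT(*) FROM students WHERE gpa < 3.48

Execution result:
9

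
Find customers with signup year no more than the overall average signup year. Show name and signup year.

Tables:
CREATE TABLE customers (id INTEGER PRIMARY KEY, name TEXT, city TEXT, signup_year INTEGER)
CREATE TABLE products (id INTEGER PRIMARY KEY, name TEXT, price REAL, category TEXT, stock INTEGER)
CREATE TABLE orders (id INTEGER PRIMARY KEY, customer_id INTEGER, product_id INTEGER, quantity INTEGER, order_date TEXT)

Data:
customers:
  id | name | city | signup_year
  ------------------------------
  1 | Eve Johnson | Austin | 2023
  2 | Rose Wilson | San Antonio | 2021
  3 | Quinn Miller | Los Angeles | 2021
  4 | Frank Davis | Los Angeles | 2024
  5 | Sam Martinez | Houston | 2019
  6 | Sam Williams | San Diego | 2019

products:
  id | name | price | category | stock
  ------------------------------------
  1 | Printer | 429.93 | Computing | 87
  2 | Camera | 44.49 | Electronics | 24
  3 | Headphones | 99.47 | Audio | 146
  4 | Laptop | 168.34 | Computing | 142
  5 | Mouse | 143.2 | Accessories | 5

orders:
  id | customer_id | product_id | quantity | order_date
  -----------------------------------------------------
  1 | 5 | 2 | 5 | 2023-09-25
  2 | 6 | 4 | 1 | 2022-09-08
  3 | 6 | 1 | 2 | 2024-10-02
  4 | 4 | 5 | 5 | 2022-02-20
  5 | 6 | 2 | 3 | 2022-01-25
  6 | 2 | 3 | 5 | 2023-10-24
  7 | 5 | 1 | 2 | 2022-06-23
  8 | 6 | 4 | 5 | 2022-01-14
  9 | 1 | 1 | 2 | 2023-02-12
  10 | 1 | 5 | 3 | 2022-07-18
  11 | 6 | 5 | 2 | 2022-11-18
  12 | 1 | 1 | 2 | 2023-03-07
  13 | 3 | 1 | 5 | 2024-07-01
SELECT name, signup_year FROM customers WHERE signup_year <= (SELECT AVG(signup_year) FROM customers)

Execution result:
name | signup_year
Rose Wilson | 2021
Quinn Miller | 2021
Sam Martinez | 2019
Sam Williams | 2019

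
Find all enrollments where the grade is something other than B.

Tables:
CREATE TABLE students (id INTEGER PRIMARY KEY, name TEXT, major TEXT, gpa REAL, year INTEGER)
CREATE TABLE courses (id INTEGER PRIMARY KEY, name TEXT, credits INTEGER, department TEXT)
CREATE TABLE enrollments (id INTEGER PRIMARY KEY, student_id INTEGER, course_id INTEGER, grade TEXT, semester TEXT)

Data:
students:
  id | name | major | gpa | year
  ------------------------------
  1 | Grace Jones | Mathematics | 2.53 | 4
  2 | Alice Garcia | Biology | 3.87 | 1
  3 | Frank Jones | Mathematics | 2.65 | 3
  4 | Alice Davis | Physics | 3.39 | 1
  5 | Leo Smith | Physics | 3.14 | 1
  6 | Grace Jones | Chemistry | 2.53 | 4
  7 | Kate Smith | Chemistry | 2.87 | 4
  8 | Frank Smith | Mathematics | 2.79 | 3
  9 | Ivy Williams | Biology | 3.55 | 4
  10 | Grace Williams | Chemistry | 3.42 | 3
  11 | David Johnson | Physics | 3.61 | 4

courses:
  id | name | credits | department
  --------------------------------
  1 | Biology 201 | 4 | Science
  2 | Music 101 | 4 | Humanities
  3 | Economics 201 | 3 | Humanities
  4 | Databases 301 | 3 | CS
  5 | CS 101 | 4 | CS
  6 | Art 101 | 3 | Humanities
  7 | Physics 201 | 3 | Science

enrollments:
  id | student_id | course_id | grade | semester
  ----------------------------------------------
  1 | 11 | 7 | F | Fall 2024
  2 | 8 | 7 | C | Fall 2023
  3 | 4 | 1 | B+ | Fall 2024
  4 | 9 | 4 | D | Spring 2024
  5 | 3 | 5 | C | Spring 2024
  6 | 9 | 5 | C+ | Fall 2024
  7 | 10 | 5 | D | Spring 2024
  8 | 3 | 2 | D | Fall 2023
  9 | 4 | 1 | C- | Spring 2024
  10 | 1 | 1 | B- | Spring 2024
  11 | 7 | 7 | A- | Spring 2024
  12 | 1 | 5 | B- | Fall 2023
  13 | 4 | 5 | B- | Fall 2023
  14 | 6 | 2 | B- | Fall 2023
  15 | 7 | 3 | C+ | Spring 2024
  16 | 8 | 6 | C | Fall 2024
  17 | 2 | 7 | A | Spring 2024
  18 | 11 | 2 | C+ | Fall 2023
SELECT id, grade FROM enrollments WHERE grade <> 'B'

Execution result:
id | grade
1 | F
2 | C
3 | B+
4 | D
5 | C
6 | C+
7 | D
8 | D
9 | C-
10 | B-
11 | A-
12 | B-
13 | B-
14 | B-
15 | C+
16 | C
17 | A
18 | C+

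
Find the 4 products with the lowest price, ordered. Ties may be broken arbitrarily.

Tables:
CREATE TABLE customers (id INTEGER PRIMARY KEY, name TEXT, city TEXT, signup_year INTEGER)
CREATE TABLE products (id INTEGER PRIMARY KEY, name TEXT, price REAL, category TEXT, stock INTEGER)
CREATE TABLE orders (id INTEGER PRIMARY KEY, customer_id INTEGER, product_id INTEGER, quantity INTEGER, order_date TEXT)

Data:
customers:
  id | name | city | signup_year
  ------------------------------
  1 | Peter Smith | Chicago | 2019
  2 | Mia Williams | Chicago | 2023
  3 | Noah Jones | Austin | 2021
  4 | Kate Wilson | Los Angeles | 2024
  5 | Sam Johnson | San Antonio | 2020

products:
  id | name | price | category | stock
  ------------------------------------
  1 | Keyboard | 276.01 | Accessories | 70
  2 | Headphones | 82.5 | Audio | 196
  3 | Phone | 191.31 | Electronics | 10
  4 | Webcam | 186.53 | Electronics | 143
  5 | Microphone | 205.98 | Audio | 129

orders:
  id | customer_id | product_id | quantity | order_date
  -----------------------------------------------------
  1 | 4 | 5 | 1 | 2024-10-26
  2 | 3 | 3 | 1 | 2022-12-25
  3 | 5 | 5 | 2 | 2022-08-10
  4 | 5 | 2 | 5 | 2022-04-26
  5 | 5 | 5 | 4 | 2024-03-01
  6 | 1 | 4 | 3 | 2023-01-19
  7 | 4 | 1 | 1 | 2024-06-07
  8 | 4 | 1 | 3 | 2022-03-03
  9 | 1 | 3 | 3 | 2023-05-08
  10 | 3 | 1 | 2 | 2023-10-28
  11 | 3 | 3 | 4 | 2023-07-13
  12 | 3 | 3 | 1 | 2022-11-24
SELECT name, price FROM products ORDER BY price ASC LIMIT 4

Execution result:
name | price
Headphones | 82.50
Webcam | 186.53
Phone | 191.31
Microphone | 205.98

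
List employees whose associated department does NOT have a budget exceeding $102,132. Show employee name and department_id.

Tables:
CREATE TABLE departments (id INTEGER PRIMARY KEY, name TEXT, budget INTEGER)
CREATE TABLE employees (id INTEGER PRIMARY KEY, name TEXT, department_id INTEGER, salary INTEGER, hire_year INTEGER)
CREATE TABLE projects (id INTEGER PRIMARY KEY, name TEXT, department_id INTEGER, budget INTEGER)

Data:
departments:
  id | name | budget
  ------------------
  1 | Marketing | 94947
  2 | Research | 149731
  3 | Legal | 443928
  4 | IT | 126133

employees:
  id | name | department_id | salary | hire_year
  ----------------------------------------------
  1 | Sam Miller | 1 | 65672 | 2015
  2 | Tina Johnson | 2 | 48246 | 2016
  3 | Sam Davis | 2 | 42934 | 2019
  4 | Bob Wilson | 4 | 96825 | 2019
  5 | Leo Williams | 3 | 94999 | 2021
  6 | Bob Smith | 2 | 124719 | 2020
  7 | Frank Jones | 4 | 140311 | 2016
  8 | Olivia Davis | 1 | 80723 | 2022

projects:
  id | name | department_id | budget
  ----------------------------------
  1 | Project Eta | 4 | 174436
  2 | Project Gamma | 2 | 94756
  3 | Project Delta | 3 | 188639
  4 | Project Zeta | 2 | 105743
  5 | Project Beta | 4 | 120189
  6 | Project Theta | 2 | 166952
SELECT name, department_id FROM employees WHERE department_id NOT IN (SELECT id FROM departments WHERE budget > 102132)

Execution result:
name | department_id
Sam Miller | 1
Olivia Davis | 1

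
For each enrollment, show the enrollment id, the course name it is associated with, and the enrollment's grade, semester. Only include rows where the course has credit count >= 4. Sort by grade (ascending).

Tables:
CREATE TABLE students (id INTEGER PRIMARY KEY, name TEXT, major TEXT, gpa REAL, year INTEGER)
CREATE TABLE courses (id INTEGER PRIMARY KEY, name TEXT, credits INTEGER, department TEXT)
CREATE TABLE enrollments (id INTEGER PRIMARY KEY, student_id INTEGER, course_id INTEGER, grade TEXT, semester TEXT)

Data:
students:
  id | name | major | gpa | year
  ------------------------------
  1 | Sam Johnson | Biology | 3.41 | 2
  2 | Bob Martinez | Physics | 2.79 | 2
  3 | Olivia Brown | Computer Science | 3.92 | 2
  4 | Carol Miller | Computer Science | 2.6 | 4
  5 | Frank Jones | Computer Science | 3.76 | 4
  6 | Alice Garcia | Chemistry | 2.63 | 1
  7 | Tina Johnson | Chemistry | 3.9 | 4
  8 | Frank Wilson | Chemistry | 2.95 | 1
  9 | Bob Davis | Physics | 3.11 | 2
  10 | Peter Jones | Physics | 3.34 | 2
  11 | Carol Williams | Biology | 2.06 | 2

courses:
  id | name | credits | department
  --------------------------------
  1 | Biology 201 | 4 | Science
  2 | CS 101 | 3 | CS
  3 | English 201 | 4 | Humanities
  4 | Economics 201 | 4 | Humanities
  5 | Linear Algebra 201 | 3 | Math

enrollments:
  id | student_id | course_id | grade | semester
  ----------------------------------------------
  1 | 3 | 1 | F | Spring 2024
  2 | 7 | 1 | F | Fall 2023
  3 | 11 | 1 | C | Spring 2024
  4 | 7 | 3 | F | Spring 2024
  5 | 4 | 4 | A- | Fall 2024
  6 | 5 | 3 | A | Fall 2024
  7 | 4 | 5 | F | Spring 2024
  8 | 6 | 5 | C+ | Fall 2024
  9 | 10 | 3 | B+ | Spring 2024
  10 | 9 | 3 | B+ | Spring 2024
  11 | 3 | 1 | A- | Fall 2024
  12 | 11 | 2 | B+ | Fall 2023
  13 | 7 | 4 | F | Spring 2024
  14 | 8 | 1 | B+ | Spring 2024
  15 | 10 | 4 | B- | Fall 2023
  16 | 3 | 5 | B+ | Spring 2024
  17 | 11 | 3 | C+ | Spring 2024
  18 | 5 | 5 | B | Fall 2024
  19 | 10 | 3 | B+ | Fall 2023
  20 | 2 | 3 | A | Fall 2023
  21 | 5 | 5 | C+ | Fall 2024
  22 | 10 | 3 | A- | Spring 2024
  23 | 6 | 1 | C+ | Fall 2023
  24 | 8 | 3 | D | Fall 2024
SELECT c.id, p.name AS course, c.grade, c.semester FROM enrollments c JOIN courses p ON c.course_id = p.id WHERE p.credits >= 4 ORDER BY c.grade ASC

Execution result:
id | course | grade | semester
6 | English 201 | A | Fall 2024
20 | English 201 | A | Fall 2023
5 | Economics 201 | A- | Fall 2024
11 | Biology 201 | A- | Fall 2024
22 | English 201 | A- | Spring 2024
9 | English 201 | B+ | Spring 2024
10 | English 201 | B+ | Spring 2024
14 | Biology 201 | B+ | Spring 2024
19 | English 201 | B+ | Fall 2023
15 | Economics 201 | B- | Fall 2023
3 | Biology 201 | C | Spring 2024
17 | English 201 | C+ | Spring 2024
23 | Biology 201 | C+ | Fall 2023
24 | English 201 | D | Fall 2024
1 | Biology 201 | F | Spring 2024
2 | Biology 201 | F | Fall 2023
4 | English 201 | F | Spring 2024
13 | Economics 201 | F | Spring 2024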